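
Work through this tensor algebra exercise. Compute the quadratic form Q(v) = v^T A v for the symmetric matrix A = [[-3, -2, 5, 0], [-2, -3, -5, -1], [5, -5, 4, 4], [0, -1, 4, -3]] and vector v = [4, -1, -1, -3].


First compute Av:
(Av)_1 = -3*4 + -2*-1 + 5*-1 + 0*-3 = -15
(Av)_2 = -2*4 + -3*-1 + -5*-1 + -1*-3 = 3
(Av)_3 = 5*4 + -5*-1 + 4*-1 + 4*-3 = 9
(Av)_4 = 0*4 + -1*-1 + 4*-1 + -3*-3 = 6
Av = [-15, 3, 9, 6]
Then v^T (Av) = 4*-15 + -1*3 + -1*9 + -3*6
= -60 + -3 + -9 + -18 = -90

-90


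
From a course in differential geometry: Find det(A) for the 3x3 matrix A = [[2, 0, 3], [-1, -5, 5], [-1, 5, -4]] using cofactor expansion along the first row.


Expanding along the first row, det(A) = a11*M_11 - a12*M_12 + a13*M_13, where M_1j is the (1,j) minor.
Minor M_11 = -5*-4 - 5*5 = -5
Minor M_12 = -1*-4 - 5*-1 = 9
Minor M_13 = -1*5 - -5*-1 = -10
det = 2*(-5) - 0*(9) + 3*(-10)
    = -10 - 0 + -30
    = -40

-40


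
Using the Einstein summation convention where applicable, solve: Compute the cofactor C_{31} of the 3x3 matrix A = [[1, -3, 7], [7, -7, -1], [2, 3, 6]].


To find cofactor C_{31}, delete row 3 and column 1.
The resulting 2x2 submatrix is: [[-3, 7], [-7, -1]]
Minor M_{31} = -3*-1 - 7*-7
  = 3 - -49 = 52
Sign = (-1)^(3+1) = (-1)^4 = 1
Cofactor C_{31} = 1 * 52 = 52

52


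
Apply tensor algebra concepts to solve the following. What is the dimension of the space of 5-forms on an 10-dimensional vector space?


The dimension of the space of p-forms on an n-dimensional space is C(n, p).
n = 10, p = 5
C(10, 5) = 10! / (5! * 5!) = 252

252


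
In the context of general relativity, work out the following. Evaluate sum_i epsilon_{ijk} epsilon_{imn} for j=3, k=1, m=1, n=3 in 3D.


Using the identity: epsilon_{ijk} epsilon_{imn} = delta_{jm} delta_{kn} - delta_{jn} delta_{km}.
delta_{31} = 0
delta_{13} = 0
delta_{33} = 1
delta_{11} = 1
Result = 0 * 0 - 1 * 1 = 0 - 1 = -1

-1


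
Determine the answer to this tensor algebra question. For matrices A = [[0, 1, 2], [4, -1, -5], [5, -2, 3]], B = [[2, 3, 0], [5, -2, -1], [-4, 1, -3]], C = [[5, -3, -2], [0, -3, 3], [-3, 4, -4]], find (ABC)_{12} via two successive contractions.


(ABC)_{12} = sum_m (AB)_{1m} C_{m2}. First compute row 1 of AB.
(AB)_{11} = 0*2 + 1*5 + 2*-4 = -3
(AB)_{12} = 0*3 + 1*-2 + 2*1 = 0
(AB)_{13} = 0*0 + 1*-1 + 2*-3 = -7
Now contract with column 2 of C:
(AB)_{11} * C_{12} = -3 * -3 = 9
(AB)_{12} * C_{22} = 0 * -3 = 0
(AB)_{13} * C_{32} = -7 * 4 = -28
(ABC)_{12} = 9 + 0 + -28 = -19

-19


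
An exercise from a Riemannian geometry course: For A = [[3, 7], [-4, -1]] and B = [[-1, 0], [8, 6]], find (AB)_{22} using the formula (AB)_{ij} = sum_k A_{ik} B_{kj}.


(AB)_{ij} = sum_k A_{ik} B_{kj}.
For i=2, j=2:
A_{21} * B_{12} = -4 * 0 = 0
A_{22} * B_{22} = -1 * 6 = -6
Sum = 0 + -6 = -6

-6


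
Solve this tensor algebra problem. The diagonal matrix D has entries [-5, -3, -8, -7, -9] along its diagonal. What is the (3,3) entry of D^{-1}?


For a diagonal matrix, the inverse has entries (D^{-1})_{ii} = 1/d_{ii}.
The diagonal entries are: d_{11} = -5, d_{22} = -3, d_{33} = -8, d_{44} = -7, d_{55} = -9
We need (D^{-1})_{33} = 1/d_{33} = 1/-8 = -1/8

-1/8


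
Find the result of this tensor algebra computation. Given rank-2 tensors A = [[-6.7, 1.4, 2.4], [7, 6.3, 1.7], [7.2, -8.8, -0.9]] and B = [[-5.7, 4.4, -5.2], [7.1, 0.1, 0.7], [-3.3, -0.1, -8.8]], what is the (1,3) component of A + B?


Tensor addition is component-wise: (A + B)_{ij} = A_{ij} + B_{ij}.
A_{13} = 2.4
B_{13} = -5.2
(A + B)_{13} = 2.4 + -5.2 = -2.8

-2.8


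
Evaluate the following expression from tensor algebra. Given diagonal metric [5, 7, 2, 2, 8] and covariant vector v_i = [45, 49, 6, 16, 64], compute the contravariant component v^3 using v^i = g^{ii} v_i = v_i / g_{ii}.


To raise an index with a diagonal metric: v^i = v_i / g_{ii}.
For index 3: v_3 = 6, g_{33} = 2
v^3 = 6 / 2 = 3

3


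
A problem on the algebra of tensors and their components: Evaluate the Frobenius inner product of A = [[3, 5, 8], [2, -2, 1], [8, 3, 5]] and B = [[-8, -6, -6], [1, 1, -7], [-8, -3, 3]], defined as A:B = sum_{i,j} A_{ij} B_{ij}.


A:B = sum over all i,j of A_{ij} * B_{ij}.
Row 1: 3*-8=-24, 5*-6=-30, 8*-6=-48 => row sum = -102
Row 2: 2*1=2, -2*1=-2, 1*-7=-7 => row sum = -7
Row 3: 8*-8=-64, 3*-3=-9, 5*3=15 => row sum = -58
Total = -102 + -7 + -58 = -167

-167


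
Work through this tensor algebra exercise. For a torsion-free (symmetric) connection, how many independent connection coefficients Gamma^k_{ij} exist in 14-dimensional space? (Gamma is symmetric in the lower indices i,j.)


Christoffel symbols Gamma^k_{ij} are symmetric in i,j, so there are d * d(d+1)/2 independent symbols.
d = 14
d(d+1)/2 = 14 * 15 / 2 = 105
Total = 14 * 105 = 1470

1470


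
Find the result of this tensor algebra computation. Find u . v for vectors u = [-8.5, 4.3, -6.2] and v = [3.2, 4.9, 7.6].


The inner product u . v = sum of u_i * v_i.
Term-by-term: -8.5 * 3.2, 4.3 * 4.9, -6.2 * 7.6
Products: -27.2, 21.07, -47.12
Sum = -27.2 + 21.07 + -47.12 = -53.25

-53.25


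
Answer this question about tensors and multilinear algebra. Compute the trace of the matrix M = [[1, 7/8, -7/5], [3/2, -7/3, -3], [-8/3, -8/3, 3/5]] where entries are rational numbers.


The trace is the sum of diagonal entries.
Diagonal: M[1,1] = 1, M[2,2] = -7/3, M[3,3] = 3/5
Tr(M) = 1 + -7/3 + 3/5
Computing step by step:
After adding M[1,1]: 1
After adding M[2,2]: -4/3
After adding M[3,3]: -11/15
Tr(M) = -11/15

-11/15


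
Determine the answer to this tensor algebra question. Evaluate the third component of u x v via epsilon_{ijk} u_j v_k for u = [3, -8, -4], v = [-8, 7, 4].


(u x v)_3 = sum_{j,k} epsilon_{3jk} u_j v_k. Only permutations of (1,2,3) contribute; the two non-zero terms are:
eps_{312} u_1 v_2 = 1 * 3 * 7 = 21
eps_{321} u_2 v_1 = -1 * -8 * -8 = -64
(u x v)_3 = -43

-43


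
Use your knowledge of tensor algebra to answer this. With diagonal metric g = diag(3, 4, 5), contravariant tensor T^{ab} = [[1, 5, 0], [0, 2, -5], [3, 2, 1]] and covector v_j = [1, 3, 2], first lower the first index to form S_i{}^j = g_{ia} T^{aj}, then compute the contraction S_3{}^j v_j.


Step 1: lower the first index. For a diagonal metric, g_{ia} T^{aj} = g_{ii} T^{ij} (no sum on i).
g_{33} = 5
S_3{}^1 = 5 * T^{31} = 5 * 3 = 15
S_3{}^2 = 5 * T^{32} = 5 * 2 = 10
S_3{}^3 = 5 * T^{33} = 5 * 1 = 5
Step 2: contract S_3{}^j with v_j.
S_3{}^1 * v_1 = 15 * 1 = 15
S_3{}^2 * v_2 = 10 * 3 = 30
S_3{}^3 * v_3 = 5 * 2 = 10
Result = 15 + 30 + 10 = 55

55


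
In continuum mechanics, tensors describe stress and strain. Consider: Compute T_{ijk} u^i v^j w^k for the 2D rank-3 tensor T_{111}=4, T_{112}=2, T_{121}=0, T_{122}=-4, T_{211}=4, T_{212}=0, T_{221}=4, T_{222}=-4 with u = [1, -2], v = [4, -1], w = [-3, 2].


S = sum over i,j,k of T_{ijk} u_i v_j w_k. Expanding all 8 terms:
T_{111}*u_1*v_1*w_1 = 4*1*4*-3 = -48  (running total: -48)
T_{112}*u_1*v_1*w_2 = 2*1*4*2 = 16  (running total: -32)
T_{121}*u_1*v_2*w_1 = 0*1*-1*-3 = 0  (running total: -32)
T_{122}*u_1*v_2*w_2 = -4*1*-1*2 = 8  (running total: -24)
T_{211}*u_2*v_1*w_1 = 4*-2*4*-3 = 96  (running total: 72)
T_{212}*u_2*v_1*w_2 = 0*-2*4*2 = 0  (running total: 72)
T_{221}*u_2*v_2*w_1 = 4*-2*-1*-3 = -24  (running total: 48)
T_{222}*u_2*v_2*w_2 = -4*-2*-1*2 = -16  (running total: 32)
S = 32

32


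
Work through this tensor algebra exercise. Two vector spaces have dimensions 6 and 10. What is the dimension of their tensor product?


The dimension of a tensor product is the product of dimensions.
dim(V) = 6, dim(W) = 10
dim(V (x) W) = 6 * 10 = 60

60


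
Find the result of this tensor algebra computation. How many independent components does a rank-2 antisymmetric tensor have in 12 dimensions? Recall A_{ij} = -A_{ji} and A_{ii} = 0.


An antisymmetric rank-2 tensor satisfies A_{ij} = -A_{ji}, so diagonal entries are zero.
The independent components are the upper-triangular entries: C(n, 2) = n(n-1)/2.
n = 12
C(12, 2) = 12 * 11 / 2 = 132 / 2 = 66

66


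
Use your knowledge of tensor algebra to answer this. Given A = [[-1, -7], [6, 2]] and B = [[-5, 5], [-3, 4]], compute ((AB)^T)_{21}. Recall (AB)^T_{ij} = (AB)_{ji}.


(AB)^T_{ij} = (AB)_{ji} = sum_k A_{jk} B_{ki}.
For i=2, j=1 we need (AB)_{12}:
A_{11} * B_{12} = -1 * 5 = -5
A_{12} * B_{22} = -7 * 4 = -28
Sum = -5 + -28 = -33

-33


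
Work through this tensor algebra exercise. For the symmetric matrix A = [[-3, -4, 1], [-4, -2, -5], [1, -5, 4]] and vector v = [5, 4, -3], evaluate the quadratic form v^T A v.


First compute Av:
(Av)_1 = -3*5 + -4*4 + 1*-3 = -34
(Av)_2 = -4*5 + -2*4 + -5*-3 = -13
(Av)_3 = 1*5 + -5*4 + 4*-3 = -27
Av = [-34, -13, -27]
Then v^T (Av) = 5*-34 + 4*-13 + -3*-27
= -170 + -52 + 81 = -141

-141


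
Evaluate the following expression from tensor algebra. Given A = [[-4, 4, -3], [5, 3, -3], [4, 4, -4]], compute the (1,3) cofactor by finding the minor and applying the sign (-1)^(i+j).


To find cofactor C_{13}, delete row 1 and column 3.
The resulting 2x2 submatrix is: [[5, 3], [4, 4]]
Minor M_{13} = 5*4 - 3*4
  = 20 - 12 = 8
Sign = (-1)^(1+3) = (-1)^4 = 1
Cofactor C_{13} = 1 * 8 = 8

8


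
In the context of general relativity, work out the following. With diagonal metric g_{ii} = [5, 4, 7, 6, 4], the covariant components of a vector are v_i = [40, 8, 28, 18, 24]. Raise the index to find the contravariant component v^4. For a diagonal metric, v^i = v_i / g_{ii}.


To raise an index with a diagonal metric: v^i = v_i / g_{ii}.
For index 4: v_4 = 18, g_{44} = 6
v^4 = 18 / 6 = 3

3


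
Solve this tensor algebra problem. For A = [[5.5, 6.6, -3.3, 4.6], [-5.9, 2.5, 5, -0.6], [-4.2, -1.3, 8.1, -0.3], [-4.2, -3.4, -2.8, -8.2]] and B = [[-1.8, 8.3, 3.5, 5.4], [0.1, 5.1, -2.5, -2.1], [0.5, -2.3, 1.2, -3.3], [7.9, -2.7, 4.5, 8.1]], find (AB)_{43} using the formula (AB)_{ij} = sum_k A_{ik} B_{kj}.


(AB)_{ij} = sum_k A_{ik} B_{kj}.
For i=4, j=3:
A_{41} * B_{13} = -4.2 * 3.5 = -14.7
A_{42} * B_{23} = -3.4 * -2.5 = 8.5
A_{43} * B_{33} = -2.8 * 1.2 = -3.36
A_{44} * B_{43} = -8.2 * 4.5 = -36.9
Sum = -14.7 + 8.5 + -3.36 + -36.9 = -46.46

-46.46


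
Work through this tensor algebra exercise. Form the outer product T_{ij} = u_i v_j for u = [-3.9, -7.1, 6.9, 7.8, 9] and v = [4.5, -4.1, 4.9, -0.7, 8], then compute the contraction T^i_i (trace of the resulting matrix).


The outer product gives T_{ij} = u_i v_j.
The trace (contraction) is Tr(T) = sum_i T_{ii} = sum_i u_i v_i.
Diagonal entries:
T_{11} = u_1 * v_1 = -3.9 * 4.5 = -17.55
T_{22} = u_2 * v_2 = -7.1 * -4.1 = 29.11
T_{33} = u_3 * v_3 = 6.9 * 4.9 = 33.81
T_{44} = u_4 * v_4 = 7.8 * -0.7 = -5.46
T_{55} = u_5 * v_5 = 9 * 8 = 72
Tr(T) = -17.55 + 29.11 + 33.81 + -5.46 + 72 = 111.91

111.91


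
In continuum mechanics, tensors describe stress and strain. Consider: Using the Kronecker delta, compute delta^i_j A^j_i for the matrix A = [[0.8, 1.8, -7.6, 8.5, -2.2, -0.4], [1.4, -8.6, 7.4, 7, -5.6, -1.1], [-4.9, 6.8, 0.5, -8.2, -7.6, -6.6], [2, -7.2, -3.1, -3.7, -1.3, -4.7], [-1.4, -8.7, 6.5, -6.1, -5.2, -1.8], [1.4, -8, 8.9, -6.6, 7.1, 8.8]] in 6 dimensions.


The contraction (trace) of a rank-2 tensor is the sum of its diagonal elements.
Diagonal entries: A[1,1] = 0.8, A[2,2] = -8.6, A[3,3] = 0.5, A[4,4] = -3.7, A[5,5] = -5.2, A[6,6] = 8.8
Tr(A) = 0.8 + -8.6 + 0.5 + -3.7 + -5.2 + 8.8 = -7.4

-7.4


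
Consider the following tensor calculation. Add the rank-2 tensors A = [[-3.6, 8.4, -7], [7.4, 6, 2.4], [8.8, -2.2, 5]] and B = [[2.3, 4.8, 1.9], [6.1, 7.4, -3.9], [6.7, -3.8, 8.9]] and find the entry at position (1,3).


Tensor addition is component-wise: (A + B)_{ij} = A_{ij} + B_{ij}.
A_{13} = -7
B_{13} = 1.9
(A + B)_{13} = -7 + 1.9 = -5.1

-5.1


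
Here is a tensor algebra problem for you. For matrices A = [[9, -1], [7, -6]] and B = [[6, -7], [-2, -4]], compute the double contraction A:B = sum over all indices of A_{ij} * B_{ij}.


A:B = sum over all i,j of A_{ij} * B_{ij}.
Row 1: 9*6=54, -1*-7=7 => row sum = 61
Row 2: 7*-2=-14, -6*-4=24 => row sum = 10
Total = 61 + 10 = 71

71


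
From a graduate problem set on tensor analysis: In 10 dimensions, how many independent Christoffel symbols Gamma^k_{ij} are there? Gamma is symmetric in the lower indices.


Christoffel symbols Gamma^k_{ij} are symmetric in i,j, so there are d * d(d+1)/2 independent symbols.
d = 10
d(d+1)/2 = 10 * 11 / 2 = 55
Total = 10 * 55 = 550

550


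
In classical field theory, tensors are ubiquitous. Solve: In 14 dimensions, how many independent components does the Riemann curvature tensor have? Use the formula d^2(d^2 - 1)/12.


The Riemann tensor in d dimensions has d^2(d^2 - 1)/12 independent components.
d = 14, so d^2 = 196
d^2 - 1 = 195
d^2(d^2 - 1) = 196 * 195 = 38220
Divide by 12: 38220 / 12 = 3185

3185


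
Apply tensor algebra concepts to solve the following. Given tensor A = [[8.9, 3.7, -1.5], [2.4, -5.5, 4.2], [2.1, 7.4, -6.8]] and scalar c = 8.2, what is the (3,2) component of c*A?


Scalar multiplication: (cA)_{ij} = c * A_{ij}.
c = 8.2
A_{32} = 7.4
(cA)_{32} = 8.2 * 7.4 = 60.68

60.68


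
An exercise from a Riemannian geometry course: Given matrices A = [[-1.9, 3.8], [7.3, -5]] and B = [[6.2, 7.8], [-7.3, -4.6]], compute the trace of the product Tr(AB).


Tr(AB) = sum_i (AB)_{ii} where (AB)_{ii} = sum_k A_{ik} B_{ki}.
(AB)_{11} = -1.9*6.2 + 3.8*-7.3 = -39.52
(AB)_{22} = 7.3*7.8 + -5*-4.6 = 79.94
Tr(AB) = -39.52 + 79.94 = 40.42

40.42


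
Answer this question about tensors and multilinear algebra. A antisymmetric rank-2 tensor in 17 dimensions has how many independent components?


A antisymmetric rank-2 tensor in d dimensions has d(d-1)/2 independent components.
d = 17
d(d-1)/2 = 17 * 16 / 2 = 272 / 2 = 136

136


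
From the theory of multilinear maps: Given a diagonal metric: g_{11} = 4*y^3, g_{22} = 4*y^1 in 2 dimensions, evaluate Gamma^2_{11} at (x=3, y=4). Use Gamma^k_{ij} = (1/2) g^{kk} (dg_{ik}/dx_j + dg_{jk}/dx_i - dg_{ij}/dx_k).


For a diagonal metric, Gamma^k_{ij} = (1/2) g^{kk} (dg_{ik}/dx_j + dg_{jk}/dx_i - dg_{ij}/dx_k).
The metric is diagonal, so g_{ab} = 0 for a != b.
At the given point: g_{11} = 256, g_{22} = 16
g^{22} = 1/16
dg_{12}/dx_1 = 0 (off-diagonal)
dg_{12}/dx_1 = 0 (off-diagonal)
dg_{11}/dx_2 = dg_{11}/dx_2 = 192
Numerator = 0 + 0 - 192 = -192
Gamma^2_{11} = -192 / (2 * 16) = -6

-6


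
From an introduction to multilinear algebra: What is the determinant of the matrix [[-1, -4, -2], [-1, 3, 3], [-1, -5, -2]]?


Expanding along the first row, det(A) = a11*M_11 - a12*M_12 + a13*M_13, where M_1j is the (1,j) minor.
Minor M_11 = 3*-2 - 3*-5 = 9
Minor M_12 = -1*-2 - 3*-1 = 5
Minor M_13 = -1*-5 - 3*-1 = 8
det = -1*(9) - -4*(5) + -2*(8)
    = -9 - -20 + -16
    = -5

-5


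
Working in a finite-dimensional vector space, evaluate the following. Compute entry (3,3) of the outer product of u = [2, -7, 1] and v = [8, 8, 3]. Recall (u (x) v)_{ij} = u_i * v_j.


The outer product entry T_{ij} = u_i * v_j.
We need i=3, j=3.
u_3 = 1, v_3 = 3
T_{3,3} = 1 * 3 = 3

3


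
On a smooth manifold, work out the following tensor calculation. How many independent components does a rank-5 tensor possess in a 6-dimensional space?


The number of components of a rank-r tensor in d dimensions is d^r.
Here d = 6 and r = 5.
6^5 = 7776

7776


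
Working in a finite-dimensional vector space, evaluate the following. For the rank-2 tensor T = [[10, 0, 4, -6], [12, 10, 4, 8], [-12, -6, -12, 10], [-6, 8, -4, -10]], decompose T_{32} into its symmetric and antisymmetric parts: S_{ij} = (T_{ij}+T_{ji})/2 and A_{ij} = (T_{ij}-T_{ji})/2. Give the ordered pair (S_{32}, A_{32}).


T_{32} = -6
T_{23} = 4
S_{32} = (-6 + 4)/2 = -2/2 = -1
A_{32} = (-6 - 4)/2 = -10/2 = -5
Check: S + A = -1 + -5 = -6 = T_{32}.

(-1, -5)


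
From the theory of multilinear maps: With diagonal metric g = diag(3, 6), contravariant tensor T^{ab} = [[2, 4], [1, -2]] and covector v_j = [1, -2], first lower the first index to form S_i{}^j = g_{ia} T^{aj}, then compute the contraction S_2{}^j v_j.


Step 1: lower the first index. For a diagonal metric, g_{ia} T^{aj} = g_{ii} T^{ij} (no sum on i).
g_{22} = 6
S_2{}^1 = 6 * T^{21} = 6 * 1 = 6
S_2{}^2 = 6 * T^{22} = 6 * -2 = -12
Step 2: contract S_2{}^j with v_j.
S_2{}^1 * v_1 = 6 * 1 = 6
S_2{}^2 * v_2 = -12 * -2 = 24
Result = 6 + 24 = 30

30


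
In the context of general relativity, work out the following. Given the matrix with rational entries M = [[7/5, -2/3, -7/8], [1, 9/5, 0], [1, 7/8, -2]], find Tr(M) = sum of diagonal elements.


The trace is the sum of diagonal entries.
Diagonal: M[1,1] = 7/5, M[2,2] = 9/5, M[3,3] = -2
Tr(M) = 7/5 + 9/5 + -2
Computing step by step:
After adding M[1,1]: 7/5
After adding M[2,2]: 16/5
After adding M[3,3]: 6/5
Tr(M) = 6/5

6/5


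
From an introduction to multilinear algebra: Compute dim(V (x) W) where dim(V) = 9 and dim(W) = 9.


The dimension of a tensor product is the product of dimensions.
dim(V) = 9, dim(W) = 9
dim(V (x) W) = 9 * 9 = 81

81


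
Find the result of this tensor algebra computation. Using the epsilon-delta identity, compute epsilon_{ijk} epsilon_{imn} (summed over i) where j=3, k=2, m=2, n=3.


Using the identity: epsilon_{ijk} epsilon_{imn} = delta_{jm} delta_{kn} - delta_{jn} delta_{km}.
delta_{32} = 0
delta_{23} = 0
delta_{33} = 1
delta_{22} = 1
Result = 0 * 0 - 1 * 1 = 0 - 1 = -1

-1


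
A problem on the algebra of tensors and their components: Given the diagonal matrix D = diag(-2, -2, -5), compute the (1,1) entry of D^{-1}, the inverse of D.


For a diagonal matrix, the inverse has entries (D^{-1})_{ii} = 1/d_{ii}.
The diagonal entries are: d_{11} = -2, d_{22} = -2, d_{33} = -5
We need (D^{-1})_{11} = 1/d_{11} = 1/-2 = -1/2

-1/2


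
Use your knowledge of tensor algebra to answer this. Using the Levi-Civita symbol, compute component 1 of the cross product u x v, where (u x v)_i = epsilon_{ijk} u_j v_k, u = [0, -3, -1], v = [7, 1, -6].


(u x v)_1 = sum_{j,k} epsilon_{1jk} u_j v_k. Only permutations of (1,2,3) contribute; the two non-zero terms are:
eps_{123} u_2 v_3 = 1 * -3 * -6 = 18
eps_{132} u_3 v_2 = -1 * -1 * 1 = 1
(u x v)_1 = 19

19


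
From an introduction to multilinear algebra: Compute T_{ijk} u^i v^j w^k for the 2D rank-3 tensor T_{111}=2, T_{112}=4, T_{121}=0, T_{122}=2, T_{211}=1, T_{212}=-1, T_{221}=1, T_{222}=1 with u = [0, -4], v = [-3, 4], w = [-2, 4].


S = sum over i,j,k of T_{ijk} u_i v_j w_k. Expanding all 8 terms:
T_{111}*u_1*v_1*w_1 = 2*0*-3*-2 = 0  (running total: 0)
T_{112}*u_1*v_1*w_2 = 4*0*-3*4 = 0  (running total: 0)
T_{121}*u_1*v_2*w_1 = 0*0*4*-2 = 0  (running total: 0)
T_{122}*u_1*v_2*w_2 = 2*0*4*4 = 0  (running total: 0)
T_{211}*u_2*v_1*w_1 = 1*-4*-3*-2 = -24  (running total: -24)
T_{212}*u_2*v_1*w_2 = -1*-4*-3*4 = -48  (running total: -72)
T_{221}*u_2*v_2*w_1 = 1*-4*4*-2 = 32  (running total: -40)
T_{222}*u_2*v_2*w_2 = 1*-4*4*4 = -64  (running total: -104)
S = -104

-104


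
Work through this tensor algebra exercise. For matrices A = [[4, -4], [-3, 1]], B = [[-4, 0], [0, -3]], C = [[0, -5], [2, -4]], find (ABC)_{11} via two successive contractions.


(ABC)_{11} = sum_m (AB)_{1m} C_{m1}. First compute row 1 of AB.
(AB)_{11} = 4*-4 + -4*0 = -16
(AB)_{12} = 4*0 + -4*-3 = 12
Now contract with column 1 of C:
(AB)_{11} * C_{11} = -16 * 0 = 0
(AB)_{12} * C_{21} = 12 * 2 = 24
(ABC)_{11} = 0 + 24 = 24

24


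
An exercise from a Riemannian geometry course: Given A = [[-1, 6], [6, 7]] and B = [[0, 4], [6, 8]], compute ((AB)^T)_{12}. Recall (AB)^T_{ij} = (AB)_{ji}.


(AB)^T_{ij} = (AB)_{ji} = sum_k A_{jk} B_{ki}.
For i=1, j=2 we need (AB)_{21}:
A_{21} * B_{11} = 6 * 0 = 0
A_{22} * B_{21} = 7 * 6 = 42
Sum = 0 + 42 = 42

42


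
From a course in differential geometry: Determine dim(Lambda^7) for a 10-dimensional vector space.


The dimension of the space of p-forms on an n-dimensional space is C(n, p).
n = 10, p = 7
C(10, 7) = 10! / (7! * 3!) = 120

120


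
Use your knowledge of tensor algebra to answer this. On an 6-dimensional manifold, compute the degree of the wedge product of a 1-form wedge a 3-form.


The degree of a wedge product is the sum of the degrees of the individual forms.
Degrees: 1, 3
Total degree = 1 + 3 = 4

4


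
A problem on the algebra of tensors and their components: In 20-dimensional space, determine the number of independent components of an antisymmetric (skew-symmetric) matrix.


An antisymmetric rank-2 tensor satisfies A_{ij} = -A_{ji}, so diagonal entries are zero.
The independent components are the upper-triangular entries: C(n, 2) = n(n-1)/2.
n = 20
C(20, 2) = 20 * 19 / 2 = 380 / 2 = 190

190


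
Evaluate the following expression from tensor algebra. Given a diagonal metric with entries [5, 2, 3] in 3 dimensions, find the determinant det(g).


For a diagonal metric, the determinant is the product of diagonal entries.
Diagonal entries: 5, 2, 3
det(g) = 5 * 2 * 3 = 30

30


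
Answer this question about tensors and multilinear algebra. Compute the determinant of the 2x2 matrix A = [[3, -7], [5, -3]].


For a 2x2 matrix [[a, b], [c, d]], det = a*d - b*c.
a = 3, b = -7, c = 5, d = -3
a*d = 3 * -3 = -9
b*c = -7 * 5 = -35
det = -9 - -35 = 26

26


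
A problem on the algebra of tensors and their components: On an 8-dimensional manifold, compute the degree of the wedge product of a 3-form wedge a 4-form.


The degree of a wedge product is the sum of the degrees of the individual forms.
Degrees: 3, 4
Total degree = 3 + 4 = 7

7


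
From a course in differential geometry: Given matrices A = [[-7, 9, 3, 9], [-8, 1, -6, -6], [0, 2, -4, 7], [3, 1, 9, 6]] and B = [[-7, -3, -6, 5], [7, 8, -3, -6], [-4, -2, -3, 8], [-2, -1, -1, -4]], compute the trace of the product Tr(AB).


Tr(AB) = sum_i (AB)_{ii} where (AB)_{ii} = sum_k A_{ik} B_{ki}.
(AB)_{11} = -7*-7 + 9*7 + 3*-4 + 9*-2 = 82
(AB)_{22} = -8*-3 + 1*8 + -6*-2 + -6*-1 = 50
(AB)_{33} = 0*-6 + 2*-3 + -4*-3 + 7*-1 = -1
(AB)_{44} = 3*5 + 1*-6 + 9*8 + 6*-4 = 57
Tr(AB) = 82 + 50 + -1 + 57 = 188

188


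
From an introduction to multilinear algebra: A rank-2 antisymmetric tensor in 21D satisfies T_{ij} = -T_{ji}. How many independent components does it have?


An antisymmetric rank-2 tensor satisfies A_{ij} = -A_{ji}, so diagonal entries are zero.
The independent components are the upper-triangular entries: C(n, 2) = n(n-1)/2.
n = 21
C(21, 2) = 21 * 20 / 2 = 420 / 2 = 210

210


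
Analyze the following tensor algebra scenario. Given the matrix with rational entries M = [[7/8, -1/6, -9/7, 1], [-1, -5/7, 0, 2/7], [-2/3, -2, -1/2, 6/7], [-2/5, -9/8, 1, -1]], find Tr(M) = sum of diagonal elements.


The trace is the sum of diagonal entries.
Diagonal: M[1,1] = 7/8, M[2,2] = -5/7, M[3,3] = -1/2, M[4,4] = -1
Tr(M) = 7/8 + -5/7 + -1/2 + -1
Computing step by step:
After adding M[1,1]: 7/8
After adding M[2,2]: 9/56
After adding M[3,3]: -19/56
After adding M[4,4]: -75/56
Tr(M) = -75/56

-75/56


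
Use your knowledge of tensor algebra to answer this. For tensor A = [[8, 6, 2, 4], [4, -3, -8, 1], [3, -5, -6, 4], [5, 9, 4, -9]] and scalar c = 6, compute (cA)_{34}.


Scalar multiplication: (cA)_{ij} = c * A_{ij}.
c = 6
A_{34} = 4
(cA)_{34} = 6 * 4 = 24

24


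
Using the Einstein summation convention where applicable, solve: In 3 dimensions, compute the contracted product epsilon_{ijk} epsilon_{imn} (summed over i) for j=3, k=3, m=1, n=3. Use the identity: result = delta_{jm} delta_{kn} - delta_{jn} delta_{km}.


Using the identity: epsilon_{ijk} epsilon_{imn} = delta_{jm} delta_{kn} - delta_{jn} delta_{km}.
delta_{31} = 0
delta_{33} = 1
delta_{33} = 1
delta_{31} = 0
Result = 0 * 1 - 1 * 0 = 0 - 0 = 0

0


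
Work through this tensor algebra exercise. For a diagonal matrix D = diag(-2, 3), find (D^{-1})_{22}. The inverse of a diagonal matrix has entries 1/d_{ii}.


For a diagonal matrix, the inverse has entries (D^{-1})_{ii} = 1/d_{ii}.
The diagonal entries are: d_{11} = -2, d_{22} = 3
We need (D^{-1})_{22} = 1/d_{22} = 1/3 = 1/3

1/3


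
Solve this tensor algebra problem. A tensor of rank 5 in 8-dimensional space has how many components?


The number of components of a rank-r tensor in d dimensions is d^r.
Here d = 8 and r = 5.
8^5 = 32768

32768


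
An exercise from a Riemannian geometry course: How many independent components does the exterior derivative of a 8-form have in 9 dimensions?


The exterior derivative of a p-form is a (p+1)-form.
Its number of independent components is C(n, p+1).
n = 9, p+1 = 9
C(9, 9) = 1

1


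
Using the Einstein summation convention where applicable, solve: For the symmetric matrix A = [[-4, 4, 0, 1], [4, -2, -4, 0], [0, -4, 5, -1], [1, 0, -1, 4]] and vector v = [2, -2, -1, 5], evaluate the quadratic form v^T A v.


First compute Av:
(Av)_1 = -4*2 + 4*-2 + 0*-1 + 1*5 = -11
(Av)_2 = 4*2 + -2*-2 + -4*-1 + 0*5 = 16
(Av)_3 = 0*2 + -4*-2 + 5*-1 + -1*5 = -2
(Av)_4 = 1*2 + 0*-2 + -1*-1 + 4*5 = 23
Av = [-11, 16, -2, 23]
Then v^T (Av) = 2*-11 + -2*16 + -1*-2 + 5*23
= -22 + -32 + 2 + 115 = 63

63


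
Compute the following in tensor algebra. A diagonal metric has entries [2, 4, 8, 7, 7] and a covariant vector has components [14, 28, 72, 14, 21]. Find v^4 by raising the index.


To raise an index with a diagonal metric: v^i = v_i / g_{ii}.
For index 4: v_4 = 14, g_{44} = 7
v^4 = 14 / 7 = 2

2


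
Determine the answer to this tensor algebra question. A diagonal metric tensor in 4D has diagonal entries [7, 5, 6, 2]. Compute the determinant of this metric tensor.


For a diagonal metric, the determinant is the product of diagonal entries.
Diagonal entries: 7, 5, 6, 2
det(g) = 7 * 5 * 6 * 2 = 420

420


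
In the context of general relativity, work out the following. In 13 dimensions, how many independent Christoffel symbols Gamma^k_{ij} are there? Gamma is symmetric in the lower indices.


Christoffel symbols Gamma^k_{ij} are symmetric in i,j, so there are d * d(d+1)/2 independent symbols.
d = 13
d(d+1)/2 = 13 * 14 / 2 = 91
Total = 13 * 91 = 1183

1183


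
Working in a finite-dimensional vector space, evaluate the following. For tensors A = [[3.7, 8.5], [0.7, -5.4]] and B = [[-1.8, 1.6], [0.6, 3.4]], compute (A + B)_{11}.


Tensor addition is component-wise: (A + B)_{ij} = A_{ij} + B_{ij}.
A_{11} = 3.7
B_{11} = -1.8
(A + B)_{11} = 3.7 + -1.8 = 1.9

1.9


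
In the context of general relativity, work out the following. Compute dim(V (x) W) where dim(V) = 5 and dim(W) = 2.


The dimension of a tensor product is the product of dimensions.
dim(V) = 5, dim(W) = 2
dim(V (x) W) = 5 * 2 = 10

10


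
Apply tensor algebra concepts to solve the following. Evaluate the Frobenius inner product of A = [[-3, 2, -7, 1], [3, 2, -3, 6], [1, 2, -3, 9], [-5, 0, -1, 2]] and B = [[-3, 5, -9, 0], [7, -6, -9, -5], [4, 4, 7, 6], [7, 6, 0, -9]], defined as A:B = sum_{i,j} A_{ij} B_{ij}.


A:B = sum over all i,j of A_{ij} * B_{ij}.
Row 1: -3*-3=9, 2*5=10, -7*-9=63, 1*0=0 => row sum = 82
Row 2: 3*7=21, 2*-6=-12, -3*-9=27, 6*-5=-30 => row sum = 6
Row 3: 1*4=4, 2*4=8, -3*7=-21, 9*6=54 => row sum = 45
Row 4: -5*7=-35, 0*6=0, -1*0=0, 2*-9=-18 => row sum = -53
Total = 82 + 6 + 45 + -53 = 80

80


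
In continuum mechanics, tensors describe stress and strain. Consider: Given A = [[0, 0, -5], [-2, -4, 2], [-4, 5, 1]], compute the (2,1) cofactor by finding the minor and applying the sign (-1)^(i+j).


To find cofactor C_{21}, delete row 2 and column 1.
The resulting 2x2 submatrix is: [[0, -5], [5, 1]]
Minor M_{21} = 0*1 - -5*5
  = 0 - -25 = 25
Sign = (-1)^(2+1) = (-1)^3 = -1
Cofactor C_{21} = -1 * 25 = -25

-25


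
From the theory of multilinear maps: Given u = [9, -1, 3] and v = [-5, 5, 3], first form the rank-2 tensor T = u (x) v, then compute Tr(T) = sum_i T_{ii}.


The outer product gives T_{ij} = u_i v_j.
The trace (contraction) is Tr(T) = sum_i T_{ii} = sum_i u_i v_i.
Diagonal entries:
T_{11} = u_1 * v_1 = 9 * -5 = -45
T_{22} = u_2 * v_2 = -1 * 5 = -5
T_{33} = u_3 * v_3 = 3 * 3 = 9
Tr(T) = -45 + -5 + 9 = -41

-41


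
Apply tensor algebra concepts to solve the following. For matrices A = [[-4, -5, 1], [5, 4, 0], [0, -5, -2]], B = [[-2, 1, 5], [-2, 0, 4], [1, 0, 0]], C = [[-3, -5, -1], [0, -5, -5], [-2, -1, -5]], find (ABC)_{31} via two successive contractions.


(ABC)_{31} = sum_m (AB)_{3m} C_{m1}. First compute row 3 of AB.
(AB)_{31} = 0*-2 + -5*-2 + -2*1 = 8
(AB)_{32} = 0*1 + -5*0 + -2*0 = 0
(AB)_{33} = 0*5 + -5*4 + -2*0 = -20
Now contract with column 1 of C:
(AB)_{31} * C_{11} = 8 * -3 = -24
(AB)_{32} * C_{21} = 0 * 0 = 0
(AB)_{33} * C_{31} = -20 * -2 = 40
(ABC)_{31} = -24 + 0 + 40 = 16

16


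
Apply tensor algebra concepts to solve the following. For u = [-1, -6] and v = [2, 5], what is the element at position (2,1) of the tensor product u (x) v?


The outer product entry T_{ij} = u_i * v_j.
We need i=2, j=1.
u_2 = -6, v_1 = 2
T_{2,1} = -6 * 2 = -12

-12


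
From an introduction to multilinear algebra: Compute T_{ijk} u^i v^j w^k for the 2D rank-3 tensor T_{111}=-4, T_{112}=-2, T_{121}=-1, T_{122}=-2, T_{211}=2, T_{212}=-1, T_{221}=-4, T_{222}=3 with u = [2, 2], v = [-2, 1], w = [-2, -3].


S = sum over i,j,k of T_{ijk} u_i v_j w_k. Expanding all 8 terms:
T_{111}*u_1*v_1*w_1 = -4*2*-2*-2 = -32  (running total: -32)
T_{112}*u_1*v_1*w_2 = -2*2*-2*-3 = -24  (running total: -56)
T_{121}*u_1*v_2*w_1 = -1*2*1*-2 = 4  (running total: -52)
T_{122}*u_1*v_2*w_2 = -2*2*1*-3 = 12  (running total: -40)
T_{211}*u_2*v_1*w_1 = 2*2*-2*-2 = 16  (running total: -24)
T_{212}*u_2*v_1*w_2 = -1*2*-2*-3 = -12  (running total: -36)
T_{221}*u_2*v_2*w_1 = -4*2*1*-2 = 16  (running total: -20)
T_{222}*u_2*v_2*w_2 = 3*2*1*-3 = -18  (running total: -38)
S = -38

-38


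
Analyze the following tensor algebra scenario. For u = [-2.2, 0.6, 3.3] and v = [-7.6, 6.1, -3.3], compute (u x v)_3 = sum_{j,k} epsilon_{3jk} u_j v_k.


(u x v)_3 = sum_{j,k} epsilon_{3jk} u_j v_k. Only permutations of (1,2,3) contribute; the two non-zero terms are:
eps_{312} u_1 v_2 = 1 * -2.2 * 6.1 = -13.42
eps_{321} u_2 v_1 = -1 * 0.6 * -7.6 = 4.56
(u x v)_3 = -8.86

-8.86


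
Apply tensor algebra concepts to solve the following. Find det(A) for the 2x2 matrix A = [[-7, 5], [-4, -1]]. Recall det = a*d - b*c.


For a 2x2 matrix [[a, b], [c, d]], det = a*d - b*c.
a = -7, b = 5, c = -4, d = -1
a*d = -7 * -1 = 7
b*c = 5 * -4 = -20
det = 7 - -20 = 27

27


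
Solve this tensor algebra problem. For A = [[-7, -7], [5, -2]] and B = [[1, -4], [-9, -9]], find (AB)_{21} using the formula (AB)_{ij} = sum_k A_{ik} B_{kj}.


(AB)_{ij} = sum_k A_{ik} B_{kj}.
For i=2, j=1:
A_{21} * B_{11} = 5 * 1 = 5
A_{22} * B_{21} = -2 * -9 = 18
Sum = 5 + 18 = 23

23


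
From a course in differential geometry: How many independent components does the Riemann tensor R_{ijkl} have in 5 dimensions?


The Riemann tensor in d dimensions has d^2(d^2 - 1)/12 independent components.
d = 5, so d^2 = 25
d^2 - 1 = 24
d^2(d^2 - 1) = 25 * 24 = 600
Divide by 12: 600 / 12 = 50

50


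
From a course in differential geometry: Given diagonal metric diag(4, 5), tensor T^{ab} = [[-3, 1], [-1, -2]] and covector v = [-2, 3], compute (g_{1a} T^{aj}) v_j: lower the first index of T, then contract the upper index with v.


Step 1: lower the first index. For a diagonal metric, g_{ia} T^{aj} = g_{ii} T^{ij} (no sum on i).
g_{11} = 4
S_1{}^1 = 4 * T^{11} = 4 * -3 = -12
S_1{}^2 = 4 * T^{12} = 4 * 1 = 4
Step 2: contract S_1{}^j with v_j.
S_1{}^1 * v_1 = -12 * -2 = 24
S_1{}^2 * v_2 = 4 * 3 = 12
Result = 24 + 12 = 36

36


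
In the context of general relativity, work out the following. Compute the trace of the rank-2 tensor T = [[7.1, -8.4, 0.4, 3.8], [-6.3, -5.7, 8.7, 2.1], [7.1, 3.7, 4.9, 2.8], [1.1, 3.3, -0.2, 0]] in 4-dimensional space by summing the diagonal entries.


The contraction (trace) of a rank-2 tensor is the sum of its diagonal elements.
Diagonal entries: A[1,1] = 7.1, A[2,2] = -5.7, A[3,3] = 4.9, A[4,4] = 0
Tr(A) = 7.1 + -5.7 + 4.9 + 0 = 6.3

6.3


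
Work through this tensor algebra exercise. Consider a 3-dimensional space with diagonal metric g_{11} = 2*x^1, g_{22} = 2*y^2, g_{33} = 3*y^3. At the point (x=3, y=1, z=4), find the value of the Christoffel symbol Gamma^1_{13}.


For a diagonal metric, Gamma^k_{ij} = (1/2) g^{kk} (dg_{ik}/dx_j + dg_{jk}/dx_i - dg_{ij}/dx_k).
The metric is diagonal, so g_{ab} = 0 for a != b.
At the given point: g_{11} = 6, g_{22} = 2, g_{33} = 3
g^{11} = 1/6
dg_{11}/dx_3 = dg_{11}/dx_3 = 0
dg_{31}/dx_1 = 0 (off-diagonal)
dg_{13}/dx_1 = 0 (off-diagonal)
Numerator = 0 + 0 - 0 = 0
Gamma^1_{13} = 0 / (2 * 6) = 0

0


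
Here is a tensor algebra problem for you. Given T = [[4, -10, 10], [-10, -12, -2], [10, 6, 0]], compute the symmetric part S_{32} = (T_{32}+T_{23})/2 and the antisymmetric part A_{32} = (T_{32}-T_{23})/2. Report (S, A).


T_{32} = 6
T_{23} = -2
S_{32} = (6 + -2)/2 = 4/2 = 2
A_{32} = (6 - -2)/2 = 8/2 = 4
Check: S + A = 2 + 4 = 6 = T_{32}.

(2, 4)


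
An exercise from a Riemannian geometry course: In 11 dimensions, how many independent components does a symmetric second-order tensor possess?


A symmetric rank-2 tensor in d dimensions has d(d+1)/2 independent components.
d = 11
d(d+1)/2 = 11 * 12 / 2 = 132 / 2 = 66

66


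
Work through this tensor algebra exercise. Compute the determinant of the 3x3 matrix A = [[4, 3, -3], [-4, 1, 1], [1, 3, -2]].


Expanding along the first row, det(A) = a11*M_11 - a12*M_12 + a13*M_13, where M_1j is the (1,j) minor.
Minor M_11 = 1*-2 - 1*3 = -5
Minor M_12 = -4*-2 - 1*1 = 7
Minor M_13 = -4*3 - 1*1 = -13
det = 4*(-5) - 3*(7) + -3*(-13)
    = -20 - 21 + 39
    = -2

-2


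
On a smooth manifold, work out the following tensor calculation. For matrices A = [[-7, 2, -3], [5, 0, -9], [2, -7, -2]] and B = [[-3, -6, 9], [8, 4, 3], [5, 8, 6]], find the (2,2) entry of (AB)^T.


(AB)^T_{ij} = (AB)_{ji} = sum_k A_{jk} B_{ki}.
For i=2, j=2 we need (AB)_{22}:
A_{21} * B_{12} = 5 * -6 = -30
A_{22} * B_{22} = 0 * 4 = 0
A_{23} * B_{32} = -9 * 8 = -72
Sum = -30 + 0 + -72 = -102

-102


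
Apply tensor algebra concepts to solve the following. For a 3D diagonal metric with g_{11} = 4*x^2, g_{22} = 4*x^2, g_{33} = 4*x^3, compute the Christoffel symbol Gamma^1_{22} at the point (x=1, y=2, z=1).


For a diagonal metric, Gamma^k_{ij} = (1/2) g^{kk} (dg_{ik}/dx_j + dg_{jk}/dx_i - dg_{ij}/dx_k).
The metric is diagonal, so g_{ab} = 0 for a != b.
At the given point: g_{11} = 4, g_{22} = 4, g_{33} = 4
g^{11} = 1/4
dg_{21}/dx_2 = 0 (off-diagonal)
dg_{21}/dx_2 = 0 (off-diagonal)
dg_{22}/dx_1 = dg_{22}/dx_1 = 8
Numerator = 0 + 0 - 8 = -8
Gamma^1_{22} = -8 / (2 * 4) = -1

-1


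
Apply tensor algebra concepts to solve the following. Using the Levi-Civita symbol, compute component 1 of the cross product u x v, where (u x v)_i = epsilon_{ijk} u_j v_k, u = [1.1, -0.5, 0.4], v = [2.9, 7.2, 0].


(u x v)_1 = sum_{j,k} epsilon_{1jk} u_j v_k. Only permutations of (1,2,3) contribute; the two non-zero terms are:
eps_{123} u_2 v_3 = 1 * -0.5 * 0 = 0
eps_{132} u_3 v_2 = -1 * 0.4 * 7.2 = -2.88
(u x v)_1 = -2.88

-2.88


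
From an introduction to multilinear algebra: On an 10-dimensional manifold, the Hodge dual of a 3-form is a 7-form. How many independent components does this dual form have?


The Hodge dual of a p-form on an n-dimensional manifold is an (n-p)-form.
n = 10, p = 3, so dual degree = 10 - 3 = 7
The number of components is C(n, n-p) = C(10, 7) = 120

120


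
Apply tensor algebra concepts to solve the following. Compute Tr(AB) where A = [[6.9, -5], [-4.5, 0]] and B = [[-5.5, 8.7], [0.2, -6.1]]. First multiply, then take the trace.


Tr(AB) = sum_i (AB)_{ii} where (AB)_{ii} = sum_k A_{ik} B_{ki}.
(AB)_{11} = 6.9*-5.5 + -5*0.2 = -38.95
(AB)_{22} = -4.5*8.7 + 0*-6.1 = -39.15
Tr(AB) = -38.95 + -39.15 = -78.1

-78.1


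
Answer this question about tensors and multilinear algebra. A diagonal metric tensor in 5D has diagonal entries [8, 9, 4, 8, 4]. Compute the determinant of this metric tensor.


For a diagonal metric, the determinant is the product of diagonal entries.
Diagonal entries: 8, 9, 4, 8, 4
det(g) = 8 * 9 * 4 * 8 * 4 = 9216

9216


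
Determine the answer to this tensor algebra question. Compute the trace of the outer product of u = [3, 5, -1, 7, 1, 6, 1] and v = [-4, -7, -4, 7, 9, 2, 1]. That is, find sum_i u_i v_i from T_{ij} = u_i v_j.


The outer product gives T_{ij} = u_i v_j.
The trace (contraction) is Tr(T) = sum_i T_{ii} = sum_i u_i v_i.
Diagonal entries:
T_{11} = u_1 * v_1 = 3 * -4 = -12
T_{22} = u_2 * v_2 = 5 * -7 = -35
T_{33} = u_3 * v_3 = -1 * -4 = 4
T_{44} = u_4 * v_4 = 7 * 7 = 49
T_{55} = u_5 * v_5 = 1 * 9 = 9
T_{66} = u_6 * v_6 = 6 * 2 = 12
T_{77} = u_7 * v_7 = 1 * 1 = 1
Tr(T) = -12 + -35 + 4 + 49 + 9 + 12 + 1 = 28

28


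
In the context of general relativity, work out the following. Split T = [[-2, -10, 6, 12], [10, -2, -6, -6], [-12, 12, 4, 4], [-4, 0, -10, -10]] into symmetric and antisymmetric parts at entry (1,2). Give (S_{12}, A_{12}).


T_{12} = -10
T_{21} = 10
S_{12} = (-10 + 10)/2 = 0/2 = 0
A_{12} = (-10 - 10)/2 = -20/2 = -10
Check: S + A = 0 + -10 = -10 = T_{12}.

(0, -10)


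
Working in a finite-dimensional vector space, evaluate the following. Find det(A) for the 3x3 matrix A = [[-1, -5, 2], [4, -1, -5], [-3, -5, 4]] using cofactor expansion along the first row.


Expanding along the first row, det(A) = a11*M_11 - a12*M_12 + a13*M_13, where M_1j is the (1,j) minor.
Minor M_11 = -1*4 - -5*-5 = -29
Minor M_12 = 4*4 - -5*-3 = 1
Minor M_13 = 4*-5 - -1*-3 = -23
det = -1*(-29) - -5*(1) + 2*(-23)
    = 29 - -5 + -46
    = -12

-12


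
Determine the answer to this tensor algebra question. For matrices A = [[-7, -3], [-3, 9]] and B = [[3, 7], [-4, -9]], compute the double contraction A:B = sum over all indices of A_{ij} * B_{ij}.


A:B = sum over all i,j of A_{ij} * B_{ij}.
Row 1: -7*3=-21, -3*7=-21 => row sum = -42
Row 2: -3*-4=12, 9*-9=-81 => row sum = -69
Total = -42 + -69 = -111

-111


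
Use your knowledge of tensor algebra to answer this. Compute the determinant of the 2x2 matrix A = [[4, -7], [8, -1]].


For a 2x2 matrix [[a, b], [c, d]], det = a*d - b*c.
a = 4, b = -7, c = 8, d = -1
a*d = 4 * -1 = -4
b*c = -7 * 8 = -56
det = -4 - -56 = 52

52


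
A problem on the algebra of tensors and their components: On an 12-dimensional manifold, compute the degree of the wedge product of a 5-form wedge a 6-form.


The degree of a wedge product is the sum of the degrees of the individual forms.
Degrees: 5, 6
Total degree = 5 + 6 = 11

11


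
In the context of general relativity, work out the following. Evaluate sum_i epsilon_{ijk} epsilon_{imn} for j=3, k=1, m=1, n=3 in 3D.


Using the identity: epsilon_{ijk} epsilon_{imn} = delta_{jm} delta_{kn} - delta_{jn} delta_{km}.
delta_{31} = 0
delta_{13} = 0
delta_{33} = 1
delta_{11} = 1
Result = 0 * 0 - 1 * 1 = 0 - 1 = -1

-1


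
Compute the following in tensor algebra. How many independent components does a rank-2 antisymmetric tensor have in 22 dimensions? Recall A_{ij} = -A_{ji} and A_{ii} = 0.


An antisymmetric rank-2 tensor satisfies A_{ij} = -A_{ji}, so diagonal entries are zero.
The independent components are the upper-triangular entries: C(n, 2) = n(n-1)/2.
n = 22
C(22, 2) = 22 * 21 / 2 = 462 / 2 = 231

231


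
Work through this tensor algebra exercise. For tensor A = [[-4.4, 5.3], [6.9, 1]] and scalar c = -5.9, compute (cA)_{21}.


Scalar multiplication: (cA)_{ij} = c * A_{ij}.
c = -5.9
A_{21} = 6.9
(cA)_{21} = -5.9 * 6.9 = -40.71

-40.71


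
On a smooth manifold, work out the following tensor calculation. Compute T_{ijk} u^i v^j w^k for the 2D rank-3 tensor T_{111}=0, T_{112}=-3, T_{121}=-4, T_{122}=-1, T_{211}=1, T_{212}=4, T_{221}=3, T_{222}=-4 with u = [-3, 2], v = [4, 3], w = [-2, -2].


S = sum over i,j,k of T_{ijk} u_i v_j w_k. Expanding all 8 terms:
T_{111}*u_1*v_1*w_1 = 0*-3*4*-2 = 0  (running total: 0)
T_{112}*u_1*v_1*w_2 = -3*-3*4*-2 = -72  (running total: -72)
T_{121}*u_1*v_2*w_1 = -4*-3*3*-2 = -72  (running total: -144)
T_{122}*u_1*v_2*w_2 = -1*-3*3*-2 = -18  (running total: -162)
T_{211}*u_2*v_1*w_1 = 1*2*4*-2 = -16  (running total: -178)
T_{212}*u_2*v_1*w_2 = 4*2*4*-2 = -64  (running total: -242)
T_{221}*u_2*v_2*w_1 = 3*2*3*-2 = -36  (running total: -278)
T_{222}*u_2*v_2*w_2 = -4*2*3*-2 = 48  (running total: -230)
S = -230

-230
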